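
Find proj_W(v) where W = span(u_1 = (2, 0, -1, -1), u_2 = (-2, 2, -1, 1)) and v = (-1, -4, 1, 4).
proj_W(v) = (-18/11, -23/11, 32/11, 9/11)

Set up U = [u_1 | ... | u_2] ∈ R^(4×2). The projector onto W = col(U) is P = U (U^T U)^(-1) U^T.
Compute U^T U =
  [6, -4]
  [-4, 10],
and U^T v = (-7, -3).
Solve U^T U · c = U^T v for the coefficients: c = (-41/22, -23/22). The projection is proj_W(v) = U c.
Check: (v - proj_W(v)) · u_1 = 0  (should be 0).
Check: (v - proj_W(v)) · u_2 = 0  (should be 0).
Result: proj_W(v) = (-18/11, -23/11, 32/11, 9/11).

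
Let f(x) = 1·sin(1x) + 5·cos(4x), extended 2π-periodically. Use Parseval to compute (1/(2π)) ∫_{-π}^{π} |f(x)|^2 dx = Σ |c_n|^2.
Σ |c_n|^2 = 13

Expand |f|^2 and use orthogonality of {sin(nx), cos(mx)} on [-π, π]:
  ∫_{-π}^{π} sin(nx)^2 dx = π, ∫ cos(mx)^2 dx = π, and cross terms integrate to 0.
So ∫_{-π}^{π} f(x)^2 dx = 1^2 · π + 5^2 · π = (1 + 25)π.
Divide by 2π: (1 + 25)/2 = 13.
By Parseval, this equals Σ |c_n|^2.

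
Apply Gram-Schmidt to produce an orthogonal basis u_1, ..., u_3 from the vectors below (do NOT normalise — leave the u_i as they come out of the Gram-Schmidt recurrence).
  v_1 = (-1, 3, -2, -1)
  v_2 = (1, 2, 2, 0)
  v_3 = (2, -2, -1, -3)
Orthogonal basis:
  u_1 = (-1, 3, -2, -1)
  u_2 = (16/15, 9/5, 32/15, 1/15)
  u_3 = (151/67, -85/134, -33/67, -425/134)

Apply the Gram-Schmidt recurrence
  u_1 = v_1
  u_i = v_i − Σ_{j<i} ((v_i · u_j) / (u_j · u_j)) · u_j.

Step by step this gives:
  u_1 = (-1, 3, -2, -1)
  u_2 = (16/15, 9/5, 32/15, 1/15)
  u_3 = (151/67, -85/134, -33/67, -425/134)

Orthogonality check:
  u_2 · u_1 = 0 (should be 0)
  u_3 · u_1 = 0 (should be 0)
  u_3 · u_2 = 0 (should be 0)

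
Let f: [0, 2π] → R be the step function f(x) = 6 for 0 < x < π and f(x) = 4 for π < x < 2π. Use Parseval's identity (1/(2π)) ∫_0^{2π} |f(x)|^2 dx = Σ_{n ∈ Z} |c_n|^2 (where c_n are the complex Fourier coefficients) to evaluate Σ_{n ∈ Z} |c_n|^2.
Σ |c_n|^2 = 26

Parseval equates the L^2 energy of f (normalised by 1/(2π)) with the ℓ^2 sum of its Fourier coefficients: (1/(2π)) ∫_0^{2π} |f|^2 = Σ |c_n|^2.
Compute the left side: (1/(2π)) [∫_0^π 6^2 dx + ∫_π^{2π} 4^2 dx] = (1/(2π)) · (36π + 16π) = (36 + 16)/2 = 26.
So Σ_{n ∈ Z} |c_n|^2 = 26.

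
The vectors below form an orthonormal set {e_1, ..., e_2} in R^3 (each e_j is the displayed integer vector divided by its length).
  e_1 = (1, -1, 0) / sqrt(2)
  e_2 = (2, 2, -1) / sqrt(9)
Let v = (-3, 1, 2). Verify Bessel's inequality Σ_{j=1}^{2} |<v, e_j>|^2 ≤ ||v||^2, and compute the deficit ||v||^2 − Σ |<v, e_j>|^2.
Σ |<v, e_j>|^2 = 12; ||v||^2 = 14; deficit = 2

Write each e_j = u_j / sqrt(<u_j, u_j>) where u_j is the displayed integer vector. Then <v, e_j> = <v, u_j> / sqrt(<u_j, u_j>), so |<v, e_j>|^2 = <v, u_j>^2 / <u_j, u_j>.
Coefficients: <v, e_1> = -4/sqrt(2), <v, e_2> = -6/sqrt(9).
Square and sum: Σ |<v, e_j>|^2 = 12.
Compute ||v||^2 = v·v = 14.
Deficit = 14 − 12 = 2 ≥ 0, confirming Bessel's inequality. (The deficit equals ||v − Σ <v,e_j> e_j||^2, the squared distance from v to span{e_j}.)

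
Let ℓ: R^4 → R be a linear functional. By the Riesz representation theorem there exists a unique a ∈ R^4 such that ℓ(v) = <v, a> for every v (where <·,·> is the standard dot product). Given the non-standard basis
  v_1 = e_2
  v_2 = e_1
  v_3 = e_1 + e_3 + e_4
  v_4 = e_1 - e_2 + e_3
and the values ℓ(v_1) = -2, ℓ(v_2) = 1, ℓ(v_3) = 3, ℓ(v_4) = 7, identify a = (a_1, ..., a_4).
a = (1, -2, 4, -2)

Write a = (a_1, ..., a_4) in the standard basis. For each basis vector v_i, ℓ(v_i) = <v_i, a> is a linear equation in the a_j's. Collect the n equations into a matrix system V a = ℓ, where row i of V is v_i (expressed in the standard basis). Since V is invertible (lower-triangular with 1s on the diagonal, up to permutation), solve by back-substitution:
  V =
[[0, 1, 0, 0],
 [1, 0, 0, 0],
 [1, 0, 1, 1],
 [1, -1, 1, 0]]
  V a = (-2, 1, 3, 7)
Solving gives a = (1, -2, 4, -2).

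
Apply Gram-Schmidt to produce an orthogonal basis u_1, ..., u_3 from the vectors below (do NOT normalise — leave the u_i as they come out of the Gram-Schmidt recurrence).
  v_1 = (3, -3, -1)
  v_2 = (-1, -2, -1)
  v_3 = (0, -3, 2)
Orthogonal basis:
  u_1 = (3, -3, -1)
  u_2 = (-31/19, -26/19, -15/19)
  u_3 = (-15/49, -60/49, 135/49)

Apply the Gram-Schmidt recurrence
  u_1 = v_1
  u_i = v_i − Σ_{j<i} ((v_i · u_j) / (u_j · u_j)) · u_j.

Step by step this gives:
  u_1 = (3, -3, -1)
  u_2 = (-31/19, -26/19, -15/19)
  u_3 = (-15/49, -60/49, 135/49)

Orthogonality check:
  u_2 · u_1 = 0 (should be 0)
  u_3 · u_1 = 0 (should be 0)
  u_3 · u_2 = 0 (should be 0)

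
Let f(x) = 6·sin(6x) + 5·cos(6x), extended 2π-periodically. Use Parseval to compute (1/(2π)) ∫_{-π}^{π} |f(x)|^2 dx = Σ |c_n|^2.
Σ |c_n|^2 = 61/2

Expand |f|^2 and use orthogonality of {sin(nx), cos(mx)} on [-π, π]:
  ∫_{-π}^{π} sin(nx)^2 dx = π, ∫ cos(mx)^2 dx = π, and cross terms integrate to 0.
So ∫_{-π}^{π} f(x)^2 dx = 6^2 · π + 5^2 · π = (36 + 25)π.
Divide by 2π: (36 + 25)/2 = 61/2.
By Parseval, this equals Σ |c_n|^2.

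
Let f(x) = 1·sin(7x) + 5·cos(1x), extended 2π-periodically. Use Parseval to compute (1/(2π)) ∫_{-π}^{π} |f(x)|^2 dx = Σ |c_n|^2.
Σ |c_n|^2 = 13

Expand |f|^2 and use orthogonality of {sin(nx), cos(mx)} on [-π, π]:
  ∫_{-π}^{π} sin(nx)^2 dx = π, ∫ cos(mx)^2 dx = π, and cross terms integrate to 0.
So ∫_{-π}^{π} f(x)^2 dx = 1^2 · π + 5^2 · π = (1 + 25)π.
Divide by 2π: (1 + 25)/2 = 13.
By Parseval, this equals Σ |c_n|^2.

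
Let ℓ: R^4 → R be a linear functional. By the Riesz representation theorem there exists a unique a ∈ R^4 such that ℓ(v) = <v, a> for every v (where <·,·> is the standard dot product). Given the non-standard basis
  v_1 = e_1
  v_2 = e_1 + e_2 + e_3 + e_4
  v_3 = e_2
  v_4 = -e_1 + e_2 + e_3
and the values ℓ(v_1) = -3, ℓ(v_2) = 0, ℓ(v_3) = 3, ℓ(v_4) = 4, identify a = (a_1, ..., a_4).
a = (-3, 3, -2, 2)

Write a = (a_1, ..., a_4) in the standard basis. For each basis vector v_i, ℓ(v_i) = <v_i, a> is a linear equation in the a_j's. Collect the n equations into a matrix system V a = ℓ, where row i of V is v_i (expressed in the standard basis). Since V is invertible (lower-triangular with 1s on the diagonal, up to permutation), solve by back-substitution:
  V =
[[1, 0, 0, 0],
 [1, 1, 1, 1],
 [0, 1, 0, 0],
 [-1, 1, 1, 0]]
  V a = (-3, 0, 3, 4)
Solving gives a = (-3, 3, -2, 2).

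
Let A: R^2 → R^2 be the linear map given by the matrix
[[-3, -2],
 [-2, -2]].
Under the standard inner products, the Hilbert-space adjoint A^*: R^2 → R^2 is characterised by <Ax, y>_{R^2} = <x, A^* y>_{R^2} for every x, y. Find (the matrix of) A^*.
A^* = A^T =
[[-3, -2],
 [-2, -2]]

For real matrices with standard dot products, the defining identity <Ax, y> = <x, A^* y> gives (Ax)^T y = x^T (A^*) y, i.e. x^T A^T y = x^T (A^*) y. Since this holds for all x, y, we must have A^* = A^T. Therefore
A^* =
[[-3, -2],
 [-2, -2]].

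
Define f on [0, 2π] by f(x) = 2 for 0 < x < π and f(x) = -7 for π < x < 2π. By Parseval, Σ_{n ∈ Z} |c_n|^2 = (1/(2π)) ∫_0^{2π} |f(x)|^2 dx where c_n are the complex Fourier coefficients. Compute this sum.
Σ |c_n|^2 = 53/2

Parseval equates the L^2 energy of f (normalised by 1/(2π)) with the ℓ^2 sum of its Fourier coefficients: (1/(2π)) ∫_0^{2π} |f|^2 = Σ |c_n|^2.
Compute the left side: (1/(2π)) [∫_0^π 2^2 dx + ∫_π^{2π} (-7)^2 dx] = (1/(2π)) · (4π + 49π) = (4 + 49)/2 = 53/2.
So Σ_{n ∈ Z} |c_n|^2 = 53/2.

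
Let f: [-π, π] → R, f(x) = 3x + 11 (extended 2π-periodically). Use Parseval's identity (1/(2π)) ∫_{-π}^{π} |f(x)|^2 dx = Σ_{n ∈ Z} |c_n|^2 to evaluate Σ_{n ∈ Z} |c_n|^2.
Σ |c_n|^2 = 3π^2 + 121

Expand and integrate term by term over [-π, π]:
  ∫ (3x)^2 dx = 9·(2π^3/3); ∫ 2·3·(11)·x dx = 0 (odd integrand); ∫ 11^2 dx = 121·2π.
So (1/(2π)) ∫_{-π}^{π} (3x + 11)^2 dx = 9π^2/3 + 121 = 3π^2 + 121.
Parseval ⇒ Σ |c_n|^2 = 3π^2 + 121.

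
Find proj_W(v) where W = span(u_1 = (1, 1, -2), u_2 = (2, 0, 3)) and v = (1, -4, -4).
proj_W(v) = (-55/62, 25/62, -85/31)

Set up U = [u_1 | ... | u_2] ∈ R^(3×2). The projector onto W = col(U) is P = U (U^T U)^(-1) U^T.
Compute U^T U =
  [6, -4]
  [-4, 13],
and U^T v = (5, -10).
Solve U^T U · c = U^T v for the coefficients: c = (25/62, -20/31). The projection is proj_W(v) = U c.
Check: (v - proj_W(v)) · u_1 = 0  (should be 0).
Check: (v - proj_W(v)) · u_2 = 0  (should be 0).
Result: proj_W(v) = (-55/62, 25/62, -85/31).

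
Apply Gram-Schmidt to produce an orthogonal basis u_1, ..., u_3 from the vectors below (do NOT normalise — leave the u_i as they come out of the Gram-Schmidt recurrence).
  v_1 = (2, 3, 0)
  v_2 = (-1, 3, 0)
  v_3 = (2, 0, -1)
Orthogonal basis:
  u_1 = (2, 3, 0)
  u_2 = (-27/13, 18/13, 0)
  u_3 = (0, 0, -1)

Apply the Gram-Schmidt recurrence
  u_1 = v_1
  u_i = v_i − Σ_{j<i} ((v_i · u_j) / (u_j · u_j)) · u_j.

Step by step this gives:
  u_1 = (2, 3, 0)
  u_2 = (-27/13, 18/13, 0)
  u_3 = (0, 0, -1)

Orthogonality check:
  u_2 · u_1 = 0 (should be 0)
  u_3 · u_1 = 0 (should be 0)
  u_3 · u_2 = 0 (should be 0)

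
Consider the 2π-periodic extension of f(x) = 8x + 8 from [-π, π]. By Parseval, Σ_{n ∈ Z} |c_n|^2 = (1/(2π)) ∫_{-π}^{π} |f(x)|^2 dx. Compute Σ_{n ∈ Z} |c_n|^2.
Σ |c_n|^2 = 64π^2/3 + 64

Expand and integrate term by term over [-π, π]:
  ∫ (8x)^2 dx = 64·(2π^3/3); ∫ 2·8·(8)·x dx = 0 (odd integrand); ∫ 8^2 dx = 64·2π.
So (1/(2π)) ∫_{-π}^{π} (8x + 8)^2 dx = 64π^2/3 + 64 = 64π^2/3 + 64.
Parseval ⇒ Σ |c_n|^2 = 64π^2/3 + 64.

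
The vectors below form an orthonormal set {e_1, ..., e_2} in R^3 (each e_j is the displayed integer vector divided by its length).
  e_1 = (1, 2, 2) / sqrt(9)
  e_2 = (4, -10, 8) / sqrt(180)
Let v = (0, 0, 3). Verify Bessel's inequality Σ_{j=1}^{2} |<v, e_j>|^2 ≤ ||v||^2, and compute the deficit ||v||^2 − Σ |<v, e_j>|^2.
Σ |<v, e_j>|^2 = 36/5; ||v||^2 = 9; deficit = 9/5

Write each e_j = u_j / sqrt(<u_j, u_j>) where u_j is the displayed integer vector. Then <v, e_j> = <v, u_j> / sqrt(<u_j, u_j>), so |<v, e_j>|^2 = <v, u_j>^2 / <u_j, u_j>.
Coefficients: <v, e_1> = 6/sqrt(9), <v, e_2> = 24/sqrt(180).
Square and sum: Σ |<v, e_j>|^2 = 36/5.
Compute ||v||^2 = v·v = 9.
Deficit = 9 − 36/5 = 9/5 ≥ 0, confirming Bessel's inequality. (The deficit equals ||v − Σ <v,e_j> e_j||^2, the squared distance from v to span{e_j}.)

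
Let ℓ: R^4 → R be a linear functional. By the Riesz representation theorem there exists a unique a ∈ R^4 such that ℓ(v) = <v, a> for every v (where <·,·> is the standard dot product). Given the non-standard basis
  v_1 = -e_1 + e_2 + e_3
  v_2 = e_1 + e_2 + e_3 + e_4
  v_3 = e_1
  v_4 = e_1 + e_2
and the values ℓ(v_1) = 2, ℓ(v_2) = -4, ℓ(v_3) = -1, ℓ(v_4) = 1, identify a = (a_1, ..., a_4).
a = (-1, 2, -1, -4)

Write a = (a_1, ..., a_4) in the standard basis. For each basis vector v_i, ℓ(v_i) = <v_i, a> is a linear equation in the a_j's. Collect the n equations into a matrix system V a = ℓ, where row i of V is v_i (expressed in the standard basis). Since V is invertible (lower-triangular with 1s on the diagonal, up to permutation), solve by back-substitution:
  V =
[[-1, 1, 1, 0],
 [1, 1, 1, 1],
 [1, 0, 0, 0],
 [1, 1, 0, 0]]
  V a = (2, -4, -1, 1)
Solving gives a = (-1, 2, -1, -4).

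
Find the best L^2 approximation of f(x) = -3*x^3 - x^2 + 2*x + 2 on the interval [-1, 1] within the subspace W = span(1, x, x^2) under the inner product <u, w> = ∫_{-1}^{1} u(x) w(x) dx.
g(x) = -x^2 + x/5 + 2

The best approximation g ∈ W is the orthogonal projection of f onto W. Writing g = a_0 + a_1 x + a_2 x^2, the coefficients solve the normal equations G · a = b where
  G_{ij} = <φ_i, φ_j> and b_i = <f, φ_i>, with φ_0 = 1, φ_1 = x, φ_2 = x^2.
G =
  [2, 0, 2/3]
  [0, 2/3, 0]
  [2/3, 0, 2/5],
b = (10/3, 2/15, 14/15).
Solving gives a_0 = 2, a_1 = 1/5, a_2 = -1, so
  g(x) = -x^2 + x/5 + 2.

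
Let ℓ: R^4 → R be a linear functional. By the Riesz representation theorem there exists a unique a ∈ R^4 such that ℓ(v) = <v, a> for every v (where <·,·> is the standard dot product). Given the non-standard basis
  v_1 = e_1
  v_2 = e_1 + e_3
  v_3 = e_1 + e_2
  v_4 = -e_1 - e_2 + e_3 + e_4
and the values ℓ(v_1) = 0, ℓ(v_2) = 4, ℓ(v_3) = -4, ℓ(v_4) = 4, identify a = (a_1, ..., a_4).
a = (0, -4, 4, -4)

Write a = (a_1, ..., a_4) in the standard basis. For each basis vector v_i, ℓ(v_i) = <v_i, a> is a linear equation in the a_j's. Collect the n equations into a matrix system V a = ℓ, where row i of V is v_i (expressed in the standard basis). Since V is invertible (lower-triangular with 1s on the diagonal, up to permutation), solve by back-substitution:
  V =
[[1, 0, 0, 0],
 [1, 0, 1, 0],
 [1, 1, 0, 0],
 [-1, -1, 1, 1]]
  V a = (0, 4, -4, 4)
Solving gives a = (0, -4, 4, -4).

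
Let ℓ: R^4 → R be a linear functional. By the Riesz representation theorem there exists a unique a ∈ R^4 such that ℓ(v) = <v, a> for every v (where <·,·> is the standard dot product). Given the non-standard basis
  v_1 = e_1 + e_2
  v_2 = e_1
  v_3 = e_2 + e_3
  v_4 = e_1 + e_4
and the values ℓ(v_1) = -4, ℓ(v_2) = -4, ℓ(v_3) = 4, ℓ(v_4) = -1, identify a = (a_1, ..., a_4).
a = (-4, 0, 4, 3)

Write a = (a_1, ..., a_4) in the standard basis. For each basis vector v_i, ℓ(v_i) = <v_i, a> is a linear equation in the a_j's. Collect the n equations into a matrix system V a = ℓ, where row i of V is v_i (expressed in the standard basis). Since V is invertible (lower-triangular with 1s on the diagonal, up to permutation), solve by back-substitution:
  V =
[[1, 1, 0, 0],
 [1, 0, 0, 0],
 [0, 1, 1, 0],
 [1, 0, 0, 1]]
  V a = (-4, -4, 4, -1)
Solving gives a = (-4, 0, 4, 3).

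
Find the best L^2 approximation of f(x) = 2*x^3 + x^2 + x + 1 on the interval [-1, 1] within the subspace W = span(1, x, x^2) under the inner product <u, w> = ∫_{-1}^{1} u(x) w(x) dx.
g(x) = x^2 + 11*x/5 + 1

The best approximation g ∈ W is the orthogonal projection of f onto W. Writing g = a_0 + a_1 x + a_2 x^2, the coefficients solve the normal equations G · a = b where
  G_{ij} = <φ_i, φ_j> and b_i = <f, φ_i>, with φ_0 = 1, φ_1 = x, φ_2 = x^2.
G =
  [2, 0, 2/3]
  [0, 2/3, 0]
  [2/3, 0, 2/5],
b = (8/3, 22/15, 16/15).
Solving gives a_0 = 1, a_1 = 11/5, a_2 = 1, so
  g(x) = x^2 + 11*x/5 + 1.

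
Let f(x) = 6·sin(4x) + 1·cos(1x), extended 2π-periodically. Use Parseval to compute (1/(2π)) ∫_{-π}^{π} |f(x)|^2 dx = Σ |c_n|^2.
Σ |c_n|^2 = 37/2

Expand |f|^2 and use orthogonality of {sin(nx), cos(mx)} on [-π, π]:
  ∫_{-π}^{π} sin(nx)^2 dx = π, ∫ cos(mx)^2 dx = π, and cross terms integrate to 0.
So ∫_{-π}^{π} f(x)^2 dx = 6^2 · π + 1^2 · π = (36 + 1)π.
Divide by 2π: (36 + 1)/2 = 37/2.
By Parseval, this equals Σ |c_n|^2.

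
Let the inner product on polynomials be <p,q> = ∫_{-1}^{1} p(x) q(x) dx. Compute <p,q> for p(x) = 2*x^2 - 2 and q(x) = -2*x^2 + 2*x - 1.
<p,q> = 56/15

Expand the product: p(x)·q(x) = -4*x^4 + 4*x^3 + 2*x^2 - 4*x + 2.
∫_{-1}^{1} of each monomial x^k gives [2/(k+1) if k even, 0 if k odd]. Integrating term-by-term (or equivalently evaluating the antiderivative F(x) = -4*x^5/5 + x^4 + 2*x^3/3 - 2*x^2 + 2*x at the endpoints):
  F(1) − F(−1) = 13/15 − (-43/15) = 56/15.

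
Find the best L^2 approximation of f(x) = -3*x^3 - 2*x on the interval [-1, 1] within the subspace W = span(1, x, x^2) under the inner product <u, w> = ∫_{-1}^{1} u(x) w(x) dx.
g(x) = -19*x/5

The best approximation g ∈ W is the orthogonal projection of f onto W. Writing g = a_0 + a_1 x + a_2 x^2, the coefficients solve the normal equations G · a = b where
  G_{ij} = <φ_i, φ_j> and b_i = <f, φ_i>, with φ_0 = 1, φ_1 = x, φ_2 = x^2.
G =
  [2, 0, 2/3]
  [0, 2/3, 0]
  [2/3, 0, 2/5],
b = (0, -38/15, 0).
Solving gives a_0 = 0, a_1 = -19/5, a_2 = 0, so
  g(x) = -19*x/5.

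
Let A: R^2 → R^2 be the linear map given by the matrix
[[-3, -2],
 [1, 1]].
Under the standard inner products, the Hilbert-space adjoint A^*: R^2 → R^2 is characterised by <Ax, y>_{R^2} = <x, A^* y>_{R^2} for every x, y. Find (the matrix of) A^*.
A^* = A^T =
[[-3, 1],
 [-2, 1]]

For real matrices with standard dot products, the defining identity <Ax, y> = <x, A^* y> gives (Ax)^T y = x^T (A^*) y, i.e. x^T A^T y = x^T (A^*) y. Since this holds for all x, y, we must have A^* = A^T. Therefore
A^* =
[[-3, 1],
 [-2, 1]].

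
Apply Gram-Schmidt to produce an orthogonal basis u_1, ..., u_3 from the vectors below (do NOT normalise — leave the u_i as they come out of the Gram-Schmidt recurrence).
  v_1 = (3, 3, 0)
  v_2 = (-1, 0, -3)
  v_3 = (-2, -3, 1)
Orthogonal basis:
  u_1 = (3, 3, 0)
  u_2 = (-1/2, 1/2, -3)
  u_3 = (6/19, -6/19, -2/19)

Apply the Gram-Schmidt recurrence
  u_1 = v_1
  u_i = v_i − Σ_{j<i} ((v_i · u_j) / (u_j · u_j)) · u_j.

Step by step this gives:
  u_1 = (3, 3, 0)
  u_2 = (-1/2, 1/2, -3)
  u_3 = (6/19, -6/19, -2/19)

Orthogonality check:
  u_2 · u_1 = 0 (should be 0)
  u_3 · u_1 = 0 (should be 0)
  u_3 · u_2 = 0 (should be 0)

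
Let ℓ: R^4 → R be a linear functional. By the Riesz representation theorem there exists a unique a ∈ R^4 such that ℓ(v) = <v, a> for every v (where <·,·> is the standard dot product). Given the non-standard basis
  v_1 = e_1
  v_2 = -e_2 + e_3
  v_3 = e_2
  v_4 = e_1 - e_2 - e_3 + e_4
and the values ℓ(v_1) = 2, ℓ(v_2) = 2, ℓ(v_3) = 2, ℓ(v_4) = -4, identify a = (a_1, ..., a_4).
a = (2, 2, 4, 0)

Write a = (a_1, ..., a_4) in the standard basis. For each basis vector v_i, ℓ(v_i) = <v_i, a> is a linear equation in the a_j's. Collect the n equations into a matrix system V a = ℓ, where row i of V is v_i (expressed in the standard basis). Since V is invertible (lower-triangular with 1s on the diagonal, up to permutation), solve by back-substitution:
  V =
[[1, 0, 0, 0],
 [0, -1, 1, 0],
 [0, 1, 0, 0],
 [1, -1, -1, 1]]
  V a = (2, 2, 2, -4)
Solving gives a = (2, 2, 4, 0).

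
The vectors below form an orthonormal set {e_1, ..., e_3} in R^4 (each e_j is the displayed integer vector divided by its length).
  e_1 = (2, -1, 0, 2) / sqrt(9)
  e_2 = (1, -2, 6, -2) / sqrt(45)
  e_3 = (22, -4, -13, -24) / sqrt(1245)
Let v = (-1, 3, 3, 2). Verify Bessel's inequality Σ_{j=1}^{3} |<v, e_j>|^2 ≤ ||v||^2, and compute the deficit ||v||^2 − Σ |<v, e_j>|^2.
Σ |<v, e_j>|^2 = 3227/249; ||v||^2 = 23; deficit = 2500/249

Write each e_j = u_j / sqrt(<u_j, u_j>) where u_j is the displayed integer vector. Then <v, e_j> = <v, u_j> / sqrt(<u_j, u_j>), so |<v, e_j>|^2 = <v, u_j>^2 / <u_j, u_j>.
Coefficients: <v, e_1> = -1/sqrt(9), <v, e_2> = 7/sqrt(45), <v, e_3> = -121/sqrt(1245).
Square and sum: Σ |<v, e_j>|^2 = 3227/249.
Compute ||v||^2 = v·v = 23.
Deficit = 23 − 3227/249 = 2500/249 ≥ 0, confirming Bessel's inequality. (The deficit equals ||v − Σ <v,e_j> e_j||^2, the squared distance from v to span{e_j}.)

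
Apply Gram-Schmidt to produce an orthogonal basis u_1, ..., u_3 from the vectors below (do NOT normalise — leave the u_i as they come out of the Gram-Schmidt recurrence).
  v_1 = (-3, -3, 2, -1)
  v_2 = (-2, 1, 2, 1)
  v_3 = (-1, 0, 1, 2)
Orthogonal basis:
  u_1 = (-3, -3, 2, -1)
  u_2 = (-28/23, 41/23, 34/23, 29/23)
  u_3 = (14/97, -69/97, -17/97, 131/97)

Apply the Gram-Schmidt recurrence
  u_1 = v_1
  u_i = v_i − Σ_{j<i} ((v_i · u_j) / (u_j · u_j)) · u_j.

Step by step this gives:
  u_1 = (-3, -3, 2, -1)
  u_2 = (-28/23, 41/23, 34/23, 29/23)
  u_3 = (14/97, -69/97, -17/97, 131/97)

Orthogonality check:
  u_2 · u_1 = 0 (should be 0)
  u_3 · u_1 = 0 (should be 0)
  u_3 · u_2 = 0 (should be 0)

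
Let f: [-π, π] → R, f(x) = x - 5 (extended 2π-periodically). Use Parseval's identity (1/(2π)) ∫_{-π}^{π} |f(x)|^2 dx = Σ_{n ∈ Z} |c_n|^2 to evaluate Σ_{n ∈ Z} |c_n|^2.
Σ |c_n|^2 = π^2/3 + 25

Expand and integrate term by term over [-π, π]:
  ∫ (x)^2 dx = 1·(2π^3/3); ∫ 2·1·(-5)·x dx = 0 (odd integrand); ∫ (-5)^2 dx = 25·2π.
So (1/(2π)) ∫_{-π}^{π} (x - 5)^2 dx = 1π^2/3 + 25 = π^2/3 + 25.
Parseval ⇒ Σ |c_n|^2 = π^2/3 + 25.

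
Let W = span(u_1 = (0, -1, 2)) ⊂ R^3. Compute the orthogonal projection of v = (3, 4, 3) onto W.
proj_W(v) = (0, -2/5, 4/5)

Set up U = [u_1 | ... | u_1] ∈ R^(3×1). The projector onto W = col(U) is P = U (U^T U)^(-1) U^T.
Compute U^T U =
  [5],
and U^T v = (2).
Solve U^T U · c = U^T v for the coefficients: c = (2/5). The projection is proj_W(v) = U c.
Check: (v - proj_W(v)) · u_1 = 0  (should be 0).
Result: proj_W(v) = (0, -2/5, 4/5).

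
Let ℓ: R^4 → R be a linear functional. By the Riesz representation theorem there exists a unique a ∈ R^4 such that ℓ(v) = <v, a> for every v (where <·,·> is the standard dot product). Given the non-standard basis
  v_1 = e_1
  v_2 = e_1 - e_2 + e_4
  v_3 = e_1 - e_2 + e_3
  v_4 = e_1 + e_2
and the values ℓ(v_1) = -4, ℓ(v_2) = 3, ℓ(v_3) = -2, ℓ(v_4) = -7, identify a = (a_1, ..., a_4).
a = (-4, -3, -1, 4)

Write a = (a_1, ..., a_4) in the standard basis. For each basis vector v_i, ℓ(v_i) = <v_i, a> is a linear equation in the a_j's. Collect the n equations into a matrix system V a = ℓ, where row i of V is v_i (expressed in the standard basis). Since V is invertible (lower-triangular with 1s on the diagonal, up to permutation), solve by back-substitution:
  V =
[[1, 0, 0, 0],
 [1, -1, 0, 1],
 [1, -1, 1, 0],
 [1, 1, 0, 0]]
  V a = (-4, 3, -2, -7)
Solving gives a = (-4, -3, -1, 4).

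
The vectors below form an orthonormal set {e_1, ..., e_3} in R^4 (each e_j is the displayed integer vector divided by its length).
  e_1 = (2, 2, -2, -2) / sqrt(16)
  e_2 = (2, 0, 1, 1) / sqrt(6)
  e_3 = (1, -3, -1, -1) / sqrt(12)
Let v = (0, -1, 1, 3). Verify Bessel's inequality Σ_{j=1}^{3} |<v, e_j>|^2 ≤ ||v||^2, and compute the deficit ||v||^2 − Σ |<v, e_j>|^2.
Σ |<v, e_j>|^2 = 9; ||v||^2 = 11; deficit = 2

Write each e_j = u_j / sqrt(<u_j, u_j>) where u_j is the displayed integer vector. Then <v, e_j> = <v, u_j> / sqrt(<u_j, u_j>), so |<v, e_j>|^2 = <v, u_j>^2 / <u_j, u_j>.
Coefficients: <v, e_1> = -10/sqrt(16), <v, e_2> = 4/sqrt(6), <v, e_3> = -1/sqrt(12).
Square and sum: Σ |<v, e_j>|^2 = 9.
Compute ||v||^2 = v·v = 11.
Deficit = 11 − 9 = 2 ≥ 0, confirming Bessel's inequality. (The deficit equals ||v − Σ <v,e_j> e_j||^2, the squared distance from v to span{e_j}.)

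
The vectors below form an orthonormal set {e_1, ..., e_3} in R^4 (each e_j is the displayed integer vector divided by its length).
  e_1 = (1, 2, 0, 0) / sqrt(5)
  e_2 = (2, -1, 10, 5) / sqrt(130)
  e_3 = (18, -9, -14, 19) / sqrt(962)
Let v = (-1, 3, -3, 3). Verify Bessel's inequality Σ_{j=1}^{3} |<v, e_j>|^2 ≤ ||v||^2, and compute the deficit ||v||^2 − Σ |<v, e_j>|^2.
Σ |<v, e_j>|^2 = 411/37; ||v||^2 = 28; deficit = 625/37

Write each e_j = u_j / sqrt(<u_j, u_j>) where u_j is the displayed integer vector. Then <v, e_j> = <v, u_j> / sqrt(<u_j, u_j>), so |<v, e_j>|^2 = <v, u_j>^2 / <u_j, u_j>.
Coefficients: <v, e_1> = 5/sqrt(5), <v, e_2> = -20/sqrt(130), <v, e_3> = 54/sqrt(962).
Square and sum: Σ |<v, e_j>|^2 = 411/37.
Compute ||v||^2 = v·v = 28.
Deficit = 28 − 411/37 = 625/37 ≥ 0, confirming Bessel's inequality. (The deficit equals ||v − Σ <v,e_j> e_j||^2, the squared distance from v to span{e_j}.)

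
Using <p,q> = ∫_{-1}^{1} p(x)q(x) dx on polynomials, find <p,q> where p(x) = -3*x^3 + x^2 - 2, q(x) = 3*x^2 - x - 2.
<p,q> = 76/15

Expand the product: p(x)·q(x) = -9*x^5 + 6*x^4 + 5*x^3 - 8*x^2 + 2*x + 4.
∫_{-1}^{1} of each monomial x^k gives [2/(k+1) if k even, 0 if k odd]. Integrating term-by-term (or equivalently evaluating the antiderivative F(x) = -3*x^6/2 + 6*x^5/5 + 5*x^4/4 - 8*x^3/3 + x^2 + 4*x at the endpoints):
  F(1) − F(−1) = 197/60 − (-107/60) = 76/15.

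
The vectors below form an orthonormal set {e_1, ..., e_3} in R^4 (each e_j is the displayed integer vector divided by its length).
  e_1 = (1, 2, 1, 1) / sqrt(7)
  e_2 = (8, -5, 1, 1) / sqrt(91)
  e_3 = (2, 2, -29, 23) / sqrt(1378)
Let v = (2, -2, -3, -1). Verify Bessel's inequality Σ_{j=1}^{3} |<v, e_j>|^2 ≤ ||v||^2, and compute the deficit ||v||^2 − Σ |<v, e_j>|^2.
Σ |<v, e_j>|^2 = 712/53; ||v||^2 = 18; deficit = 242/53

Write each e_j = u_j / sqrt(<u_j, u_j>) where u_j is the displayed integer vector. Then <v, e_j> = <v, u_j> / sqrt(<u_j, u_j>), so |<v, e_j>|^2 = <v, u_j>^2 / <u_j, u_j>.
Coefficients: <v, e_1> = -6/sqrt(7), <v, e_2> = 22/sqrt(91), <v, e_3> = 64/sqrt(1378).
Square and sum: Σ |<v, e_j>|^2 = 712/53.
Compute ||v||^2 = v·v = 18.
Deficit = 18 − 712/53 = 242/53 ≥ 0, confirming Bessel's inequality. (The deficit equals ||v − Σ <v,e_j> e_j||^2, the squared distance from v to span{e_j}.)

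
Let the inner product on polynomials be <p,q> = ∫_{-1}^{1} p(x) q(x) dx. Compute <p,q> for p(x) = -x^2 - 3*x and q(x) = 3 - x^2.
<p,q> = -8/5

Expand the product: p(x)·q(x) = x^4 + 3*x^3 - 3*x^2 - 9*x.
∫_{-1}^{1} of each monomial x^k gives [2/(k+1) if k even, 0 if k odd]. Integrating term-by-term (or equivalently evaluating the antiderivative F(x) = x^5/5 + 3*x^4/4 - x^3 - 9*x^2/2 at the endpoints):
  F(1) − F(−1) = -91/20 − (-59/20) = -8/5.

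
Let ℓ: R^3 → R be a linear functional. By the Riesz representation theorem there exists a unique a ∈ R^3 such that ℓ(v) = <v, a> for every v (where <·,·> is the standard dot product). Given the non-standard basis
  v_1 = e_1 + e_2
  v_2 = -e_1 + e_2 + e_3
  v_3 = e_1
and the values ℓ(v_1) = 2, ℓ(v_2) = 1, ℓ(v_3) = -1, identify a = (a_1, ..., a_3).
a = (-1, 3, -3)

Write a = (a_1, ..., a_3) in the standard basis. For each basis vector v_i, ℓ(v_i) = <v_i, a> is a linear equation in the a_j's. Collect the n equations into a matrix system V a = ℓ, where row i of V is v_i (expressed in the standard basis). Since V is invertible (lower-triangular with 1s on the diagonal, up to permutation), solve by back-substitution:
  V =
[[1, 1, 0],
 [-1, 1, 1],
 [1, 0, 0]]
  V a = (2, 1, -1)
Solving gives a = (-1, 3, -3).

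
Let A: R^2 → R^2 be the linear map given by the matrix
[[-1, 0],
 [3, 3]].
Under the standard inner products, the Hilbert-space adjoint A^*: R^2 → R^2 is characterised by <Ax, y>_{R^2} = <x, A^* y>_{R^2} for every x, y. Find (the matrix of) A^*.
A^* = A^T =
[[-1, 3],
 [0, 3]]

For real matrices with standard dot products, the defining identity <Ax, y> = <x, A^* y> gives (Ax)^T y = x^T (A^*) y, i.e. x^T A^T y = x^T (A^*) y. Since this holds for all x, y, we must have A^* = A^T. Therefore
A^* =
[[-1, 3],
 [0, 3]].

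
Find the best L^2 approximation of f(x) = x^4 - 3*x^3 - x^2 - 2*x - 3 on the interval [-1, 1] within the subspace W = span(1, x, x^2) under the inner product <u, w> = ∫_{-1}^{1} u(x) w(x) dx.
g(x) = -x^2/7 - 19*x/5 - 108/35

The best approximation g ∈ W is the orthogonal projection of f onto W. Writing g = a_0 + a_1 x + a_2 x^2, the coefficients solve the normal equations G · a = b where
  G_{ij} = <φ_i, φ_j> and b_i = <f, φ_i>, with φ_0 = 1, φ_1 = x, φ_2 = x^2.
G =
  [2, 0, 2/3]
  [0, 2/3, 0]
  [2/3, 0, 2/5],
b = (-94/15, -38/15, -74/35).
Solving gives a_0 = -108/35, a_1 = -19/5, a_2 = -1/7, so
  g(x) = -x^2/7 - 19*x/5 - 108/35.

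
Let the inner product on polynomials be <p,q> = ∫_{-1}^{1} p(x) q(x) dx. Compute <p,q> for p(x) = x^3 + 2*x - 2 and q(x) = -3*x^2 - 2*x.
<p,q> = 8/15

Expand the product: p(x)·q(x) = -3*x^5 - 2*x^4 - 6*x^3 + 2*x^2 + 4*x.
∫_{-1}^{1} of each monomial x^k gives [2/(k+1) if k even, 0 if k odd]. Integrating term-by-term (or equivalently evaluating the antiderivative F(x) = -x^6/2 - 2*x^5/5 - 3*x^4/2 + 2*x^3/3 + 2*x^2 at the endpoints):
  F(1) − F(−1) = 4/15 − (-4/15) = 8/15.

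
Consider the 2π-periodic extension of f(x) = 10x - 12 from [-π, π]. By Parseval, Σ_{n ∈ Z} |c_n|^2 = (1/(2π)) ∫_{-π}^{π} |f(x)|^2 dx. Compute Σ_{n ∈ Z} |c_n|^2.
Σ |c_n|^2 = 100π^2/3 + 144

Expand and integrate term by term over [-π, π]:
  ∫ (10x)^2 dx = 100·(2π^3/3); ∫ 2·10·(-12)·x dx = 0 (odd integrand); ∫ (-12)^2 dx = 144·2π.
So (1/(2π)) ∫_{-π}^{π} (10x - 12)^2 dx = 100π^2/3 + 144 = 100π^2/3 + 144.
Parseval ⇒ Σ |c_n|^2 = 100π^2/3 + 144.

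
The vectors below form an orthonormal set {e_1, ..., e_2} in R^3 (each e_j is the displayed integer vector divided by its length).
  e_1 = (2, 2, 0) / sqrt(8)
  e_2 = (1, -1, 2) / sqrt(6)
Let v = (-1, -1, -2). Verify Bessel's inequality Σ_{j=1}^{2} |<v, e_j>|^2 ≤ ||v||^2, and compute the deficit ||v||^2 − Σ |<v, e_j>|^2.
Σ |<v, e_j>|^2 = 14/3; ||v||^2 = 6; deficit = 4/3

Write each e_j = u_j / sqrt(<u_j, u_j>) where u_j is the displayed integer vector. Then <v, e_j> = <v, u_j> / sqrt(<u_j, u_j>), so |<v, e_j>|^2 = <v, u_j>^2 / <u_j, u_j>.
Coefficients: <v, e_1> = -4/sqrt(8), <v, e_2> = -4/sqrt(6).
Square and sum: Σ |<v, e_j>|^2 = 14/3.
Compute ||v||^2 = v·v = 6.
Deficit = 6 − 14/3 = 4/3 ≥ 0, confirming Bessel's inequality. (The deficit equals ||v − Σ <v,e_j> e_j||^2, the squared distance from v to span{e_j}.)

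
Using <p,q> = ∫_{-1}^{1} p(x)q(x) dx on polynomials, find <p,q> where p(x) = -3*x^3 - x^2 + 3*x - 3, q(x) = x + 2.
<p,q> = -188/15

Expand the product: p(x)·q(x) = -3*x^4 - 7*x^3 + x^2 + 3*x - 6.
∫_{-1}^{1} of each monomial x^k gives [2/(k+1) if k even, 0 if k odd]. Integrating term-by-term (or equivalently evaluating the antiderivative F(x) = -3*x^5/5 - 7*x^4/4 + x^3/3 + 3*x^2/2 - 6*x at the endpoints):
  F(1) − F(−1) = -391/60 − (361/60) = -188/15.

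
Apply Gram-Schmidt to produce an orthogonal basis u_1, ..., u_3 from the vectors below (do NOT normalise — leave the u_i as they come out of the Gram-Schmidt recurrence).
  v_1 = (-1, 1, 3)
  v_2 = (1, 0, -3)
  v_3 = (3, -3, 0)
Orthogonal basis:
  u_1 = (-1, 1, 3)
  u_2 = (1/11, 10/11, -3/11)
  u_3 = (27/10, 0, 9/10)

Apply the Gram-Schmidt recurrence
  u_1 = v_1
  u_i = v_i − Σ_{j<i} ((v_i · u_j) / (u_j · u_j)) · u_j.

Step by step this gives:
  u_1 = (-1, 1, 3)
  u_2 = (1/11, 10/11, -3/11)
  u_3 = (27/10, 0, 9/10)

Orthogonality check:
  u_2 · u_1 = 0 (should be 0)
  u_3 · u_1 = 0 (should be 0)
  u_3 · u_2 = 0 (should be 0)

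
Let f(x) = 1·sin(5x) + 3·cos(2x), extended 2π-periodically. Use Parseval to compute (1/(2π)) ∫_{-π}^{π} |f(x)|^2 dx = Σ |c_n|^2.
Σ |c_n|^2 = 5

Expand |f|^2 and use orthogonality of {sin(nx), cos(mx)} on [-π, π]:
  ∫_{-π}^{π} sin(nx)^2 dx = π, ∫ cos(mx)^2 dx = π, and cross terms integrate to 0.
So ∫_{-π}^{π} f(x)^2 dx = 1^2 · π + 3^2 · π = (1 + 9)π.
Divide by 2π: (1 + 9)/2 = 5.
By Parseval, this equals Σ |c_n|^2.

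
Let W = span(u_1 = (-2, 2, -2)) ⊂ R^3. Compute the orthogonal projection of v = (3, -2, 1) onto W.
proj_W(v) = (2, -2, 2)

Set up U = [u_1 | ... | u_1] ∈ R^(3×1). The projector onto W = col(U) is P = U (U^T U)^(-1) U^T.
Compute U^T U =
  [12],
and U^T v = (-12).
Solve U^T U · c = U^T v for the coefficients: c = (-1). The projection is proj_W(v) = U c.
Check: (v - proj_W(v)) · u_1 = 0  (should be 0).
Result: proj_W(v) = (2, -2, 2).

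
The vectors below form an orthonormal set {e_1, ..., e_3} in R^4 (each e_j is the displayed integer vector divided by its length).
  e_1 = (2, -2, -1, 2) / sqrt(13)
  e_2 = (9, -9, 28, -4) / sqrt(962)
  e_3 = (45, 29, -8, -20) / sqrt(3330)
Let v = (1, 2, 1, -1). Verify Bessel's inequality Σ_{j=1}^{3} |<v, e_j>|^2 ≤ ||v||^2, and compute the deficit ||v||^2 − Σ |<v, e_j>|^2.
Σ |<v, e_j>|^2 = 58/9; ||v||^2 = 7; deficit = 5/9

Write each e_j = u_j / sqrt(<u_j, u_j>) where u_j is the displayed integer vector. Then <v, e_j> = <v, u_j> / sqrt(<u_j, u_j>), so |<v, e_j>|^2 = <v, u_j>^2 / <u_j, u_j>.
Coefficients: <v, e_1> = -5/sqrt(13), <v, e_2> = 23/sqrt(962), <v, e_3> = 115/sqrt(3330).
Square and sum: Σ |<v, e_j>|^2 = 58/9.
Compute ||v||^2 = v·v = 7.
Deficit = 7 − 58/9 = 5/9 ≥ 0, confirming Bessel's inequality. (The deficit equals ||v − Σ <v,e_j> e_j||^2, the squared distance from v to span{e_j}.)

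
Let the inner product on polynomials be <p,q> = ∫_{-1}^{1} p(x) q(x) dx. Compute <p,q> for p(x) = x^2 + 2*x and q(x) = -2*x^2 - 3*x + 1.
<p,q> = -62/15

Expand the product: p(x)·q(x) = -2*x^4 - 7*x^3 - 5*x^2 + 2*x.
∫_{-1}^{1} of each monomial x^k gives [2/(k+1) if k even, 0 if k odd]. Integrating term-by-term (or equivalently evaluating the antiderivative F(x) = -2*x^5/5 - 7*x^4/4 - 5*x^3/3 + x^2 at the endpoints):
  F(1) − F(−1) = -169/60 − (79/60) = -62/15.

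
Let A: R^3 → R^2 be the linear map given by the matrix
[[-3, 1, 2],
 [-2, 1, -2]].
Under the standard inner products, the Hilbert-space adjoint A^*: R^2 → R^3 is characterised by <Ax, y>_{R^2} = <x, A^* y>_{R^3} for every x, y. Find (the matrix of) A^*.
A^* = A^T =
[[-3, -2],
 [1, 1],
 [2, -2]]

For real matrices with standard dot products, the defining identity <Ax, y> = <x, A^* y> gives (Ax)^T y = x^T (A^*) y, i.e. x^T A^T y = x^T (A^*) y. Since this holds for all x, y, we must have A^* = A^T. Therefore
A^* =
[[-3, -2],
 [1, 1],
 [2, -2]].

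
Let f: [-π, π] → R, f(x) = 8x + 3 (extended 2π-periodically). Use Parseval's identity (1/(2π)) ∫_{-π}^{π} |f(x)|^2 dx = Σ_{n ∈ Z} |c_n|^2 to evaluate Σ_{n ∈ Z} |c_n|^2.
Σ |c_n|^2 = 64π^2/3 + 9

Expand and integrate term by term over [-π, π]:
  ∫ (8x)^2 dx = 64·(2π^3/3); ∫ 2·8·(3)·x dx = 0 (odd integrand); ∫ 3^2 dx = 9·2π.
So (1/(2π)) ∫_{-π}^{π} (8x + 3)^2 dx = 64π^2/3 + 9 = 64π^2/3 + 9.
Parseval ⇒ Σ |c_n|^2 = 64π^2/3 + 9.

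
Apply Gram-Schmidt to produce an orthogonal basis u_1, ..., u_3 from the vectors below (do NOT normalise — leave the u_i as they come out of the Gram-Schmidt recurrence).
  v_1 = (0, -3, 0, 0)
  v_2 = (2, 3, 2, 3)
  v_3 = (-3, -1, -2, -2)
Orthogonal basis:
  u_1 = (0, -3, 0, 0)
  u_2 = (2, 0, 2, 3)
  u_3 = (-19/17, 0, -2/17, 14/17)

Apply the Gram-Schmidt recurrence
  u_1 = v_1
  u_i = v_i − Σ_{j<i} ((v_i · u_j) / (u_j · u_j)) · u_j.

Step by step this gives:
  u_1 = (0, -3, 0, 0)
  u_2 = (2, 0, 2, 3)
  u_3 = (-19/17, 0, -2/17, 14/17)

Orthogonality check:
  u_2 · u_1 = 0 (should be 0)
  u_3 · u_1 = 0 (should be 0)
  u_3 · u_2 = 0 (should be 0)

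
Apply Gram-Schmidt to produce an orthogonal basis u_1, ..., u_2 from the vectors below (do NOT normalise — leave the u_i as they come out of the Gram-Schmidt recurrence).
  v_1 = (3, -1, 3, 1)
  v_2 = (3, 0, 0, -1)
Orthogonal basis:
  u_1 = (3, -1, 3, 1)
  u_2 = (9/5, 2/5, -6/5, -7/5)

Apply the Gram-Schmidt recurrence
  u_1 = v_1
  u_i = v_i − Σ_{j<i} ((v_i · u_j) / (u_j · u_j)) · u_j.

Step by step this gives:
  u_1 = (3, -1, 3, 1)
  u_2 = (9/5, 2/5, -6/5, -7/5)

Orthogonality check:
  u_2 · u_1 = 0 (should be 0)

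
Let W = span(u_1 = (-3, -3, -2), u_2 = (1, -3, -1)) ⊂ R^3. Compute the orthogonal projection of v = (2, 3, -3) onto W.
proj_W(v) = (185/178, 249/178, 75/89)

Set up U = [u_1 | ... | u_2] ∈ R^(3×2). The projector onto W = col(U) is P = U (U^T U)^(-1) U^T.
Compute U^T U =
  [22, 8]
  [8, 11],
and U^T v = (-9, -4).
Solve U^T U · c = U^T v for the coefficients: c = (-67/178, -8/89). The projection is proj_W(v) = U c.
Check: (v - proj_W(v)) · u_1 = 0  (should be 0).
Check: (v - proj_W(v)) · u_2 = 0  (should be 0).
Result: proj_W(v) = (185/178, 249/178, 75/89).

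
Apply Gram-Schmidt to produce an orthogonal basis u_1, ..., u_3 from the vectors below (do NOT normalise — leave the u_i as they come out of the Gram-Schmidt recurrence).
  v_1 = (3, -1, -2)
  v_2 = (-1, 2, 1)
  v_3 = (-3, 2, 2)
Orthogonal basis:
  u_1 = (3, -1, -2)
  u_2 = (1/2, 3/2, 0)
  u_3 = (-3/35, 1/35, -1/7)

Apply the Gram-Schmidt recurrence
  u_1 = v_1
  u_i = v_i − Σ_{j<i} ((v_i · u_j) / (u_j · u_j)) · u_j.

Step by step this gives:
  u_1 = (3, -1, -2)
  u_2 = (1/2, 3/2, 0)
  u_3 = (-3/35, 1/35, -1/7)

Orthogonality check:
  u_2 · u_1 = 0 (should be 0)
  u_3 · u_1 = 0 (should be 0)
  u_3 · u_2 = 0 (should be 0)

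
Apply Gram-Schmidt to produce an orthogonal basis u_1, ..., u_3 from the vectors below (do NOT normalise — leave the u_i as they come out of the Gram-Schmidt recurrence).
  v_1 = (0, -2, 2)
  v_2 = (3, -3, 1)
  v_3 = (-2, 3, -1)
Orthogonal basis:
  u_1 = (0, -2, 2)
  u_2 = (3, -1, -1)
  u_3 = (2/11, 3/11, 3/11)

Apply the Gram-Schmidt recurrence
  u_1 = v_1
  u_i = v_i − Σ_{j<i} ((v_i · u_j) / (u_j · u_j)) · u_j.

Step by step this gives:
  u_1 = (0, -2, 2)
  u_2 = (3, -1, -1)
  u_3 = (2/11, 3/11, 3/11)

Orthogonality check:
  u_2 · u_1 = 0 (should be 0)
  u_3 · u_1 = 0 (should be 0)
  u_3 · u_2 = 0 (should be 0)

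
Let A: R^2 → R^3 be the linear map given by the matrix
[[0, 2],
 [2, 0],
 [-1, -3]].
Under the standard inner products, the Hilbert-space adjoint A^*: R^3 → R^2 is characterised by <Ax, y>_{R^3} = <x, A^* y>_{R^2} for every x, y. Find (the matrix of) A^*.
A^* = A^T =
[[0, 2, -1],
 [2, 0, -3]]

For real matrices with standard dot products, the defining identity <Ax, y> = <x, A^* y> gives (Ax)^T y = x^T (A^*) y, i.e. x^T A^T y = x^T (A^*) y. Since this holds for all x, y, we must have A^* = A^T. Therefore
A^* =
[[0, 2, -1],
 [2, 0, -3]].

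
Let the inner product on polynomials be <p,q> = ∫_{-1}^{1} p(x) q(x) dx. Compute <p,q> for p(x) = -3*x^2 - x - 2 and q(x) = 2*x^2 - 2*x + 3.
<p,q> = -326/15

Expand the product: p(x)·q(x) = -6*x^4 + 4*x^3 - 11*x^2 + x - 6.
∫_{-1}^{1} of each monomial x^k gives [2/(k+1) if k even, 0 if k odd]. Integrating term-by-term (or equivalently evaluating the antiderivative F(x) = -6*x^5/5 + x^4 - 11*x^3/3 + x^2/2 - 6*x at the endpoints):
  F(1) − F(−1) = -281/30 − (371/30) = -326/15.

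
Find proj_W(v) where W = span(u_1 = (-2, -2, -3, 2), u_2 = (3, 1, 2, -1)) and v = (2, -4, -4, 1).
proj_W(v) = (107/59, -175/59, -192/59, 175/59)

Set up U = [u_1 | ... | u_2] ∈ R^(4×2). The projector onto W = col(U) is P = U (U^T U)^(-1) U^T.
Compute U^T U =
  [21, -16]
  [-16, 15],
and U^T v = (18, -7).
Solve U^T U · c = U^T v for the coefficients: c = (158/59, 141/59). The projection is proj_W(v) = U c.
Check: (v - proj_W(v)) · u_1 = 0  (should be 0).
Check: (v - proj_W(v)) · u_2 = 0  (should be 0).
Result: proj_W(v) = (107/59, -175/59, -192/59, 175/59).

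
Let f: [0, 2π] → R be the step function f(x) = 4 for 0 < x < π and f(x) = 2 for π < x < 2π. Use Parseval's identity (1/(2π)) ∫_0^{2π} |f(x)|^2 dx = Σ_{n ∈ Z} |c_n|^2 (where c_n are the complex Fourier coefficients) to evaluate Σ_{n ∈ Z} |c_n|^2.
Σ |c_n|^2 = 10

Parseval equates the L^2 energy of f (normalised by 1/(2π)) with the ℓ^2 sum of its Fourier coefficients: (1/(2π)) ∫_0^{2π} |f|^2 = Σ |c_n|^2.
Compute the left side: (1/(2π)) [∫_0^π 4^2 dx + ∫_π^{2π} 2^2 dx] = (1/(2π)) · (16π + 4π) = (16 + 4)/2 = 10.
So Σ_{n ∈ Z} |c_n|^2 = 10.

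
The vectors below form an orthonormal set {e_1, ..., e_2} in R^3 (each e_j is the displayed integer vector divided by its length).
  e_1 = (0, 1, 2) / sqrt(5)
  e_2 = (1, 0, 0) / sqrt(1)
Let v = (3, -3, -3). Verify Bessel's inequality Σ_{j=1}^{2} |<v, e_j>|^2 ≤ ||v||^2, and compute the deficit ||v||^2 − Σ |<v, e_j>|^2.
Σ |<v, e_j>|^2 = 126/5; ||v||^2 = 27; deficit = 9/5

Write each e_j = u_j / sqrt(<u_j, u_j>) where u_j is the displayed integer vector. Then <v, e_j> = <v, u_j> / sqrt(<u_j, u_j>), so |<v, e_j>|^2 = <v, u_j>^2 / <u_j, u_j>.
Coefficients: <v, e_1> = -9/sqrt(5), <v, e_2> = 3/sqrt(1).
Square and sum: Σ |<v, e_j>|^2 = 126/5.
Compute ||v||^2 = v·v = 27.
Deficit = 27 − 126/5 = 9/5 ≥ 0, confirming Bessel's inequality. (The deficit equals ||v − Σ <v,e_j> e_j||^2, the squared distance from v to span{e_j}.)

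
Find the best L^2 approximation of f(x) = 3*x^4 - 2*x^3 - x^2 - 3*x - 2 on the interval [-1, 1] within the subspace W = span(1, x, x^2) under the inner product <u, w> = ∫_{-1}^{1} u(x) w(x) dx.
g(x) = 11*x^2/7 - 21*x/5 - 79/35

The best approximation g ∈ W is the orthogonal projection of f onto W. Writing g = a_0 + a_1 x + a_2 x^2, the coefficients solve the normal equations G · a = b where
  G_{ij} = <φ_i, φ_j> and b_i = <f, φ_i>, with φ_0 = 1, φ_1 = x, φ_2 = x^2.
G =
  [2, 0, 2/3]
  [0, 2/3, 0]
  [2/3, 0, 2/5],
b = (-52/15, -14/5, -92/105).
Solving gives a_0 = -79/35, a_1 = -21/5, a_2 = 11/7, so
  g(x) = 11*x^2/7 - 21*x/5 - 79/35.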